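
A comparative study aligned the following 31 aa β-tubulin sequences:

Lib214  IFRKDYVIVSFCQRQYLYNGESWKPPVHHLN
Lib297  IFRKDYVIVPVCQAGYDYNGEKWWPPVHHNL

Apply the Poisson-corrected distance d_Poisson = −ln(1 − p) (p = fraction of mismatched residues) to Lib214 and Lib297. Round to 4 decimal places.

0.3429

Differing sites — 10:S/P; 11:F/V; 14:R/A; 15:Q/G; 17:L/D; 22:S/K; 24:K/W; 30:L/N; 31:N/L.
p = 9/31 = 0.290323.
d = −ln(1 − 0.290323) = −ln(0.709677) = 0.3429.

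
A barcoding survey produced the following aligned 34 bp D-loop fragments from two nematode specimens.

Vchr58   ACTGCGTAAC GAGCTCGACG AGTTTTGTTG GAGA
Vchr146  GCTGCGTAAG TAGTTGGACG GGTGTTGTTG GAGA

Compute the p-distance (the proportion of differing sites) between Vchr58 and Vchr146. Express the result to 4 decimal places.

0.2059

The sequences differ at positions 1 (A/G), 10 (C/G), 11 (G/T), 14 (C/T), 16 (C/G), 21 (A/G), 24 (T/G).
There are 7 differences over 34 sites, so p = 7/34 = 0.2059.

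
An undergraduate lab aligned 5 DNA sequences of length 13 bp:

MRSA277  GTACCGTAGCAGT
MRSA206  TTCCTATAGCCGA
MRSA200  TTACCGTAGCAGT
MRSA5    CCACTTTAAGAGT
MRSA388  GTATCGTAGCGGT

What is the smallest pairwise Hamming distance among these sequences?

Pairwise Hamming distances:
  MRSA277 vs MRSA206: 6
  MRSA277 vs MRSA200: 1
  MRSA277 vs MRSA5: 6
  MRSA277 vs MRSA388: 2
  MRSA206 vs MRSA200: 5
  MRSA206 vs MRSA5: 8
  MRSA206 vs MRSA388: 7
  MRSA200 vs MRSA5: 6
  MRSA200 vs MRSA388: 3
  MRSA5 vs MRSA388: 8
The smallest is 1, between MRSA277 and MRSA200.

1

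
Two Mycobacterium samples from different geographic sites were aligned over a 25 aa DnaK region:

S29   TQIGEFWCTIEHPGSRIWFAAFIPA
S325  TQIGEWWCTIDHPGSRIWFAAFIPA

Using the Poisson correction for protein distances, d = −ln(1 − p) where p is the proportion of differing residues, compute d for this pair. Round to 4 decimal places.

0.0834

The sequences differ at positions 6 (F/W), 11 (E/D).
p = 2/25 = 0.080000.
d = −ln(1 − 0.080000) = −ln(0.920000) = 0.0834.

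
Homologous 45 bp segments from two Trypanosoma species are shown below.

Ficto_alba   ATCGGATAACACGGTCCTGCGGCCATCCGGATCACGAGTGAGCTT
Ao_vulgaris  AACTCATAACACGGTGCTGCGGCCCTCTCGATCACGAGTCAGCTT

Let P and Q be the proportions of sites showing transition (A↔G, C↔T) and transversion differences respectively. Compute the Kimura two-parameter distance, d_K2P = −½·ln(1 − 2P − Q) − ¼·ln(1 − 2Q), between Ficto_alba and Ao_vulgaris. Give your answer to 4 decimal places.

0.2047

Mismatches occur at site 2 (T→A, transversion), site 4 (G→T, transversion), site 5 (G→C, transversion), site 16 (C→G, transversion), site 25 (A→C, transversion), site 28 (C→T, transition), site 29 (G→C, transversion), site 40 (G→C, transversion).
Of the 8 differences, 1 transition and 7 transversions over 45 sites: P = 1/45 = 0.022222, Q = 7/45 = 0.155556.
d = −0.5·ln(0.800000) − 0.25·ln(0.688888) = −0.5·(-0.223144) − 0.25·(-0.372677) = 0.2047.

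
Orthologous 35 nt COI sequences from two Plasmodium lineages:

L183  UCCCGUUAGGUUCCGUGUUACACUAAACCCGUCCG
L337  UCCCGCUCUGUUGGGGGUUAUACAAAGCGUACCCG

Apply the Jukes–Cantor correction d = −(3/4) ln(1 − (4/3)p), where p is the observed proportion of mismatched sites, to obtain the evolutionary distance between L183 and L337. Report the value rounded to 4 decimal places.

The sequences differ at positions 6 (U/C), 8 (A/C), 9 (G/U), 13 (C/G), 14 (C/G), 16 (U/G), 21 (C/U), 24 (U/A), 27 (A/G), 29 (C/G), 30 (C/U), 31 (G/A), 32 (U/C).
p = 13/35 = 0.371429.
d = −0.75 · ln(1 − (4/3)·0.371429) = −0.75 · ln(0.504761) = −0.75 · (-0.683670) = 0.5128.

0.5128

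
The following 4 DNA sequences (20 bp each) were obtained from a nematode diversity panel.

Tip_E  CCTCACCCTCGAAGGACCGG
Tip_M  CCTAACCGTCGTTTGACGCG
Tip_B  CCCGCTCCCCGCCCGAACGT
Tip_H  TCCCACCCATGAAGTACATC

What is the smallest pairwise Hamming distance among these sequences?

7

Pairwise Hamming distances:
  Tip_E vs Tip_M: 7
  Tip_E vs Tip_B: 10
  Tip_E vs Tip_H: 8
  Tip_M vs Tip_B: 13
  Tip_M vs Tip_H: 13
  Tip_B vs Tip_H: 14
The smallest is 7, between Tip_E and Tip_M.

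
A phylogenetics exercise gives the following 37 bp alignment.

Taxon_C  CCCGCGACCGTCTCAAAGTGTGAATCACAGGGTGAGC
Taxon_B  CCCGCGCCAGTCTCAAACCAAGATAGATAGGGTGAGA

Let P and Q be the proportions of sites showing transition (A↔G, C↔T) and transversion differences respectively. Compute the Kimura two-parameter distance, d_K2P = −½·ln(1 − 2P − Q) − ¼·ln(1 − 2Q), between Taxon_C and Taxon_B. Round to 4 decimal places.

0.3793

The sequences differ at positions 7 (A/C, transversion), 9 (C/A, transversion), 18 (G/C, transversion), 19 (T/C, transition), 20 (G/A, transition), 21 (T/A, transversion), 24 (A/T, transversion), 25 (T/A, transversion), 26 (C/G, transversion), 28 (C/T, transition), 37 (C/A, transversion).
Of the 11 differences, 3 transitions and 8 transversions over 37 sites: P = 3/37 = 0.081081, Q = 8/37 = 0.216216.
d = −0.5·ln(0.621622) − 0.25·ln(0.567568) = −0.5·(-0.475423) − 0.25·(-0.566395) = 0.3793.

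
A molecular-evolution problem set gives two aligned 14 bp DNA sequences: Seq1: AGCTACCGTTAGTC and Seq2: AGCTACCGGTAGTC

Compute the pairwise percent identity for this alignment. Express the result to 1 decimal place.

92.9%

The sequences differ at position 9 (T/G).
13 of the 14 sites match, so the percent identity is 13/14 × 100 = 92.9%.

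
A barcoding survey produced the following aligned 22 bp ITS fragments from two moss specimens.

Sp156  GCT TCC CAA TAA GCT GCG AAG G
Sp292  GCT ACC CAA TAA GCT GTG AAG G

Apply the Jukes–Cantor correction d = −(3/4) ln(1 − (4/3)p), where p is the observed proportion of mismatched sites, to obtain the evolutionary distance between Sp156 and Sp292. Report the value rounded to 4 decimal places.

The sequences differ at positions 4 (T/A), 17 (C/T).
p = 2/22 = 0.090909.
d = −0.75 · ln(1 − (4/3)·0.090909) = −0.75 · ln(0.878788) = −0.75 · (-0.129212) = 0.0969.

0.0969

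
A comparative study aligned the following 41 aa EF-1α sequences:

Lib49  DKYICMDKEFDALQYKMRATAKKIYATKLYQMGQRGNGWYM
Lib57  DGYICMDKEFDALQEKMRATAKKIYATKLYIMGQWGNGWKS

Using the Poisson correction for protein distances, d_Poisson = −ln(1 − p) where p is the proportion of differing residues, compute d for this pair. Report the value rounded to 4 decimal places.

0.1582

The sequences differ at positions 2 (K/G), 15 (Y/E), 31 (Q/I), 35 (R/W), 40 (Y/K), 41 (M/S).
p = 6/41 = 0.146341.
d = −ln(1 − 0.146341) = −ln(0.853659) = 0.1582.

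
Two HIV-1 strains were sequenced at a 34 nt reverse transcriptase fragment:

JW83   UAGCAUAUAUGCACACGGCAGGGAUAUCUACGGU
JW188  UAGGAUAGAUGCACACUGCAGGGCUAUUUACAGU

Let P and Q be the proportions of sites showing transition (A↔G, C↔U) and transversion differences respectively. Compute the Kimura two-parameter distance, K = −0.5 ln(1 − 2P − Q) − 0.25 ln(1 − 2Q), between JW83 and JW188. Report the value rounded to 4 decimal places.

Differing sites — 4:C/G (Tv); 8:U/G (Tv); 17:G/U (Tv); 24:A/C (Tv); 28:C/U (Ti); 32:G/A (Ti).
Of the 6 differences, 2 transitions and 4 transversions over 34 sites: P = 2/34 = 0.058824, Q = 4/34 = 0.117647.
d = −0.5·ln(0.764705) − 0.25·ln(0.764706) = −0.5·(-0.268265) − 0.25·(-0.268264) = 0.2012.

0.2012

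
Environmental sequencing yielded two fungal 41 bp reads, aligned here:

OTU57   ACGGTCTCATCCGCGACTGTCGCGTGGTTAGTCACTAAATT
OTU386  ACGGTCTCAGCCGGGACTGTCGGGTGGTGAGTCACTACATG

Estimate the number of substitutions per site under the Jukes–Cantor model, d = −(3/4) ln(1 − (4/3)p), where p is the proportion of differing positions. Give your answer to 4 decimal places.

0.1628

The sequences differ at positions 10 (T/G), 14 (C/G), 23 (C/G), 29 (T/G), 38 (A/C), 41 (T/G).
p = 6/41 = 0.146341.
d = −0.75 · ln(1 − (4/3)·0.146341) = −0.75 · ln(0.804879) = −0.75 · (-0.217063) = 0.1628.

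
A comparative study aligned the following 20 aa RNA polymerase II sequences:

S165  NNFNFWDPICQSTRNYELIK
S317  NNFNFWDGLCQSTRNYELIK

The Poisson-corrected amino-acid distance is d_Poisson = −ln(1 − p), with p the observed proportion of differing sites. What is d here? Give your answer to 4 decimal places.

0.1054

The sequences differ at positions 8 (P/G), 9 (I/L).
p = 2/20 = 0.100000.
d = −ln(1 − 0.100000) = −ln(0.900000) = 0.1054.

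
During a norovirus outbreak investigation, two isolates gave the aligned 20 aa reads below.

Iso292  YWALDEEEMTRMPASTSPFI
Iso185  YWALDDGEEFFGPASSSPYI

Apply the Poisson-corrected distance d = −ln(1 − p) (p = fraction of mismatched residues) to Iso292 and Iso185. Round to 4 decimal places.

The sequences differ at positions 6 (E/D), 7 (E/G), 9 (M/E), 10 (T/F), 11 (R/F), 12 (M/G), 16 (T/S), 19 (F/Y).
p = 8/20 = 0.400000.
d = −ln(1 − 0.400000) = −ln(0.600000) = 0.5108.

0.5108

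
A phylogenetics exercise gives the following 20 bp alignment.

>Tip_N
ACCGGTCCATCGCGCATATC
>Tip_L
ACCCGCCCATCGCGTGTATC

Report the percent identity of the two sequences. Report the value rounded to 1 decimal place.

Differing sites — 4:G/C; 6:T/C; 15:C/T; 16:A/G.
16 of the 20 sites match, so the percent identity is 16/20 × 100 = 80.0%.

80.0%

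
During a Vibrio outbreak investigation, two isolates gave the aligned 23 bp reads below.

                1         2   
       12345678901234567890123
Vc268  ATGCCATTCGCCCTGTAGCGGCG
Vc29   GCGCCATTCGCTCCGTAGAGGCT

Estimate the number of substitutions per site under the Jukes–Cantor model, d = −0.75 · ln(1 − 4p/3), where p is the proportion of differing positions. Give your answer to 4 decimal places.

0.3206

Differing sites — 1:A/G; 2:T/C; 12:C/T; 14:T/C; 19:C/A; 23:G/T.
p = 6/23 = 0.260870.
d = −0.75 · ln(1 − (4/3)·0.260870) = −0.75 · ln(0.652173) = −0.75 · (-0.427445) = 0.3206.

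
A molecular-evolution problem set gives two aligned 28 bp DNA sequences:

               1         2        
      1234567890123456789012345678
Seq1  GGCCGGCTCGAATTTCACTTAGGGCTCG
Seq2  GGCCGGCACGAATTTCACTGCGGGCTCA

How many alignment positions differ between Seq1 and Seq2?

Differing sites — 8:T/A; 20:T/G; 21:A/C; 28:G/A.
That gives 4 mismatches out of 28 aligned sites, so the Hamming distance is 4.

4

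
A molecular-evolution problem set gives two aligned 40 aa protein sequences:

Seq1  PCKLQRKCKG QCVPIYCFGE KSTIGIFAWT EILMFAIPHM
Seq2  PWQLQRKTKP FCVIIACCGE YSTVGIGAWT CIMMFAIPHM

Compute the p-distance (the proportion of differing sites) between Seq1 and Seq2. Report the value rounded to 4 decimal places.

The sequences differ at positions 2 (C/W), 3 (K/Q), 8 (C/T), 10 (G/P), 11 (Q/F), 14 (P/I), 16 (Y/A), 18 (F/C), 21 (K/Y), 24 (I/V), 27 (F/G), 31 (E/C), 33 (L/M).
There are 13 differences over 40 sites, so p = 13/40 = 0.3250.

0.3250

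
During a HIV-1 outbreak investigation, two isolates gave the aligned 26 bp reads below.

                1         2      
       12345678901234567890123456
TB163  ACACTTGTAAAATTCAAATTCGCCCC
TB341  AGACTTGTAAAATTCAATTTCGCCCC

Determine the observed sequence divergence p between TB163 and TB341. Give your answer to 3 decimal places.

The sequences differ at positions 2 (C/G), 18 (A/T).
There are 2 differences over 26 sites, so p = 2/26 = 0.077.

0.077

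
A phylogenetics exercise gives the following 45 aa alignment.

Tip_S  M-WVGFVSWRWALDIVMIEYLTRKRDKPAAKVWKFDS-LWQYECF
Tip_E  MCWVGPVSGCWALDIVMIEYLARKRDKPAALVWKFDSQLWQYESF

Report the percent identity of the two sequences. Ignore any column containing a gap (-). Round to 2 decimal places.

Excluding the 2 gap columns leaves 43 comparable sites.
Mismatches occur at site 6 (F/P), site 9 (W/G), site 10 (R/C), site 22 (T/A), site 31 (K/L), site 44 (C/S).
37 of the 43 comparable sites match, so the percent identity is 37/43 × 100 = 86.05%.

86.05%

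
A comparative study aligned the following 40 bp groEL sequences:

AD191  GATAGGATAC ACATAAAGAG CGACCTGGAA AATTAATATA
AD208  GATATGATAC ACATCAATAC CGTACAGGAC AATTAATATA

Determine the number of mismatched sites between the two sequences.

8

The sequences differ at positions 5 (G/T), 15 (A/C), 18 (G/T), 20 (G/C), 23 (A/T), 24 (C/A), 26 (T/A), 30 (A/C).
That gives 8 mismatches out of 40 aligned sites, so the Hamming distance is 8.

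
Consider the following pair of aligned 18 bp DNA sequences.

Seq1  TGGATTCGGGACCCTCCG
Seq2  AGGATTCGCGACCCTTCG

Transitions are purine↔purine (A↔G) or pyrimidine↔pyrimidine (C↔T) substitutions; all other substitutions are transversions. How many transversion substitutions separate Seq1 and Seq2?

Mismatches occur at site 1 (T→A, transversion), site 9 (G→C, transversion), site 16 (C→T, transition).
Of the 3 differences, 1 transition and 2 transversions, so the answer is 2.

2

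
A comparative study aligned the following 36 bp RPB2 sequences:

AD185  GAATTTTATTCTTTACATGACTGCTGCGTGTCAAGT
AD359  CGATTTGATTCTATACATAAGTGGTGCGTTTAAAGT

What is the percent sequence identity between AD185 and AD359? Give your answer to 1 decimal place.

75.0%

The sequences differ at positions 1 (G/C), 2 (A/G), 7 (T/G), 13 (T/A), 19 (G/A), 21 (C/G), 24 (C/G), 30 (G/T), 32 (C/A).
27 of the 36 sites match, so the percent identity is 27/36 × 100 = 75.0%.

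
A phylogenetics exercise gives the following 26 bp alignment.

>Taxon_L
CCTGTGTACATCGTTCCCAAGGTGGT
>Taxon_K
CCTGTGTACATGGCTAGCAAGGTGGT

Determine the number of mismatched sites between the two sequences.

4

Differing sites — 12:C/G; 14:T/C; 16:C/A; 17:C/G.
That gives 4 mismatches out of 26 aligned sites, so the Hamming distance is 4.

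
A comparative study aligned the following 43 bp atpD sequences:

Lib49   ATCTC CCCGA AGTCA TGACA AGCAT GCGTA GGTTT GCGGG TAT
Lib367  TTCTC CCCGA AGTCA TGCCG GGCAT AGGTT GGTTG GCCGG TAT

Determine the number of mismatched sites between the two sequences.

9

The sequences differ at positions 1 (A/T), 18 (A/C), 20 (A/G), 21 (A/G), 26 (G/A), 27 (C/G), 30 (A/T), 35 (T/G), 38 (G/C).
That gives 9 mismatches out of 43 aligned sites, so the Hamming distance is 9.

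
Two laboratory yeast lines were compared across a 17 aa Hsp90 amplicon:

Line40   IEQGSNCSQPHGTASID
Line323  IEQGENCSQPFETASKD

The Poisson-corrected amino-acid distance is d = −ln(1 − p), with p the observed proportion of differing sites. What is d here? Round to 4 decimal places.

0.2683

The sequences differ at positions 5 (S/E), 11 (H/F), 12 (G/E), 16 (I/K).
p = 4/17 = 0.235294.
d = −ln(1 − 0.235294) = −ln(0.764706) = 0.2683.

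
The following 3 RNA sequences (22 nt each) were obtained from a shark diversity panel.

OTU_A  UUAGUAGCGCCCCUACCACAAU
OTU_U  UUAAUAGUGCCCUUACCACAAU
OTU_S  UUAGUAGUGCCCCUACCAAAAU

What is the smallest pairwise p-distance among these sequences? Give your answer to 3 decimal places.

0.091

Pairwise Hamming distances:
  OTU_A vs OTU_U: 3
  OTU_A vs OTU_S: 2
  OTU_U vs OTU_S: 3
The smallest is 2 mismatches, between OTU_A and OTU_S; p = 2/22 = 0.091.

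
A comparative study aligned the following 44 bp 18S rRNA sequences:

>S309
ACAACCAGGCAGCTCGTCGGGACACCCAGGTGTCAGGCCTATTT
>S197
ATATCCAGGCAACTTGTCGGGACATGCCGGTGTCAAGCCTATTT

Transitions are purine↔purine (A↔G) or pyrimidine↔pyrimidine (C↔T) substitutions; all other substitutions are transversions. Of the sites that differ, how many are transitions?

5

Differing sites — 2:C/T (Ti); 4:A/T (Tv); 12:G/A (Ti); 15:C/T (Ti); 25:C/T (Ti); 26:C/G (Tv); 28:A/C (Tv); 36:G/A (Ti).
Of the 8 differences, 5 transitions and 3 transversions, so the answer is 5.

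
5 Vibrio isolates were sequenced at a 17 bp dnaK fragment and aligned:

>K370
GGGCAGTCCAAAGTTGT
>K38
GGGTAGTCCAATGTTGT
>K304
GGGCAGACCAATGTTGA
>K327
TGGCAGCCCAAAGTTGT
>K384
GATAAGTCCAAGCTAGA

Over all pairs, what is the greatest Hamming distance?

9

Pairwise Hamming distances:
  K370 vs K38: 2
  K370 vs K304: 3
  K370 vs K327: 2
  K370 vs K384: 7
  K38 vs K304: 3
  K38 vs K327: 4
  K38 vs K384: 7
  K304 vs K327: 4
  K304 vs K384: 7
  K327 vs K384: 9
The largest is 9, between K327 and K384.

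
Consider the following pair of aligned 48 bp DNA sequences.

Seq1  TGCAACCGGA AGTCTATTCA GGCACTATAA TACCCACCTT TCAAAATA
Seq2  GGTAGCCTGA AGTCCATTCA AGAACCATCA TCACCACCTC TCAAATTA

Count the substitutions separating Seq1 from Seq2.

Mismatches occur at site 1 (T→G), site 3 (C→T), site 5 (A→G), site 8 (G→T), site 15 (T→C), site 21 (G→A), site 23 (C→A), site 26 (T→C), site 29 (A→C), site 32 (A→C), site 33 (C→A), site 40 (T→C), site 46 (A→T).
That gives 13 mismatches out of 48 aligned sites, so the Hamming distance is 13.

13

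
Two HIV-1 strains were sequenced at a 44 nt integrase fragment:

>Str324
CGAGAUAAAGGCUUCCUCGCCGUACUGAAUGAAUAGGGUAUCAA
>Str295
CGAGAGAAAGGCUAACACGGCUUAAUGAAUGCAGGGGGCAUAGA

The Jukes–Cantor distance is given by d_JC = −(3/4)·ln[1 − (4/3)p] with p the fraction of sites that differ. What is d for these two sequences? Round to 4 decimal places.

0.3756

Differing sites — 6:U/G; 14:U/A; 15:C/A; 17:U/A; 20:C/G; 22:G/U; 25:C/A; 32:A/C; 34:U/G; 35:A/G; 39:U/C; 42:C/A; 43:A/G.
p = 13/44 = 0.295455.
d = −0.75 · ln(1 − (4/3)·0.295455) = −0.75 · ln(0.606060) = −0.75 · (-0.500776) = 0.3756.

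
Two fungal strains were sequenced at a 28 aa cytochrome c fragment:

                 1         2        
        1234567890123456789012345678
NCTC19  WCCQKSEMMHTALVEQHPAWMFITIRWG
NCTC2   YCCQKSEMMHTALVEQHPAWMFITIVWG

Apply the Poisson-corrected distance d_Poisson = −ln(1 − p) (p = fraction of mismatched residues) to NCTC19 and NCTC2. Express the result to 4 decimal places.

0.0741

Differing sites — 1:W/Y; 26:R/V.
p = 2/28 = 0.071429.
d = −ln(1 − 0.071429) = −ln(0.928571) = 0.0741.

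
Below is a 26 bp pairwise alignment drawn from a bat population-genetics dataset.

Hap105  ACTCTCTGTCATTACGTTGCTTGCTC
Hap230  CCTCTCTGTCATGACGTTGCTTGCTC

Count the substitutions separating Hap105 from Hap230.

Mismatches occur at site 1 (A↔C), site 13 (T↔G).
That gives 2 mismatches out of 26 aligned sites, so the Hamming distance is 2.

2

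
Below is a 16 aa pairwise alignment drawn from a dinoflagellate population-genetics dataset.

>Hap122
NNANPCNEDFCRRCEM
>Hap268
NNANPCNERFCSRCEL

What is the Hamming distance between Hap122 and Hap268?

The sequences differ at positions 9 (D/R), 12 (R/S), 16 (M/L).
That gives 3 mismatches out of 16 aligned sites, so the Hamming distance is 3.

3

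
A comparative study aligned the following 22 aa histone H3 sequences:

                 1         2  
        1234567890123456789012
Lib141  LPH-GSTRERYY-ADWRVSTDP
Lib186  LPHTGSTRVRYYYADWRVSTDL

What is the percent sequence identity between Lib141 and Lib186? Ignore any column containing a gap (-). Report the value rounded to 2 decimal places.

90.00%

Excluding the 2 gap columns leaves 20 comparable sites.
The sequences differ at positions 9 (E/V), 22 (P/L).
18 of the 20 comparable sites match, so the percent identity is 18/20 × 100 = 90.00%.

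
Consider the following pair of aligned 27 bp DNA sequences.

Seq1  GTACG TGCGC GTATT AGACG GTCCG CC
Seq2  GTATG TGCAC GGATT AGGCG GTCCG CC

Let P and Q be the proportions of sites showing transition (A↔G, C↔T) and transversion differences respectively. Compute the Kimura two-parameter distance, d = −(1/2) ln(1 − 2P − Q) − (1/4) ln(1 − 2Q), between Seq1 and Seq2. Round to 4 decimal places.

Differing sites — 4:C/T (Ti); 9:G/A (Ti); 12:T/G (Tv); 18:A/G (Ti).
Of the 4 differences, 3 transitions and 1 transversion over 27 sites: P = 3/27 = 0.111111, Q = 1/27 = 0.037037.
d = −0.5·ln(0.740741) − 0.25·ln(0.925926) = −0.5·(-0.300104) − 0.25·(-0.076961) = 0.1693.

0.1693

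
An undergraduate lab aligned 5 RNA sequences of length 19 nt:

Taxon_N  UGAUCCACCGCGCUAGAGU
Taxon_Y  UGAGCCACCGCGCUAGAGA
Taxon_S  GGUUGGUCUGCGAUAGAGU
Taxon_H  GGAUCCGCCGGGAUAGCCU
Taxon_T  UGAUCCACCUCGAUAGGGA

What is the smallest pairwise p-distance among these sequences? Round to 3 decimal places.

0.105

Pairwise Hamming distances:
  Taxon_N vs Taxon_Y: 2
  Taxon_N vs Taxon_S: 7
  Taxon_N vs Taxon_H: 6
  Taxon_N vs Taxon_T: 4
  Taxon_Y vs Taxon_S: 9
  Taxon_Y vs Taxon_H: 8
  Taxon_Y vs Taxon_T: 4
  Taxon_S vs Taxon_H: 8
  Taxon_S vs Taxon_T: 9
  Taxon_H vs Taxon_T: 7
The smallest is 2 mismatches, between Taxon_N and Taxon_Y; p = 2/19 = 0.105.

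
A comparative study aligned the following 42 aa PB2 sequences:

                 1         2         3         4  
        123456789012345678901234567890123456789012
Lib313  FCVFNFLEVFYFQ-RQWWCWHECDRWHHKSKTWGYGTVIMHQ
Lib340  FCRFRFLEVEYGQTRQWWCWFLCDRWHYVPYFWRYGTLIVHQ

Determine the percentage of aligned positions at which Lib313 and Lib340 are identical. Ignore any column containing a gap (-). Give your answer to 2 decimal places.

Excluding the 1 gap column leaves 41 comparable sites.
Differing sites — 3:V/R; 5:N/R; 10:F/E; 12:F/G; 21:H/F; 22:E/L; 28:H/Y; 29:K/V; 30:S/P; 31:K/Y; 32:T/F; 34:G/R; 38:V/L; 40:M/V.
27 of the 41 comparable sites match, so the percent identity is 27/41 × 100 = 65.85%.

65.85%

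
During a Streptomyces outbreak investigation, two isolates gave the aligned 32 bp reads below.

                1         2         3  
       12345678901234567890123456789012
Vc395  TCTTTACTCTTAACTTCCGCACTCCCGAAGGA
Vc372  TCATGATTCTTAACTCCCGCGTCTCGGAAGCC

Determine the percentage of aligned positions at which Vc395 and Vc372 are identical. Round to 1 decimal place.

Differing sites — 3:T/A; 5:T/G; 7:C/T; 16:T/C; 21:A/G; 22:C/T; 23:T/C; 24:C/T; 26:C/G; 31:G/C; 32:A/C.
21 of the 32 sites match, so the percent identity is 21/32 × 100 = 65.6%.

65.6%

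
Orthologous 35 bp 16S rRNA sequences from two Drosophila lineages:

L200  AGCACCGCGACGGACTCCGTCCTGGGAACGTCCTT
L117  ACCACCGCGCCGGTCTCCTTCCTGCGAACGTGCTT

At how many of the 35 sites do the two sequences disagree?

The sequences differ at positions 2 (G/C), 10 (A/C), 14 (A/T), 19 (G/T), 25 (G/C), 32 (C/G).
That gives 6 mismatches out of 35 aligned sites, so the Hamming distance is 6.

6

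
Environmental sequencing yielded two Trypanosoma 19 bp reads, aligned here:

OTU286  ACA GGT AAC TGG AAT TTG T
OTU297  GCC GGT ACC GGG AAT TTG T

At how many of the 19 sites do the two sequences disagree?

4

Differing sites — 1:A/G; 3:A/C; 8:A/C; 10:T/G.
That gives 4 mismatches out of 19 aligned sites, so the Hamming distance is 4.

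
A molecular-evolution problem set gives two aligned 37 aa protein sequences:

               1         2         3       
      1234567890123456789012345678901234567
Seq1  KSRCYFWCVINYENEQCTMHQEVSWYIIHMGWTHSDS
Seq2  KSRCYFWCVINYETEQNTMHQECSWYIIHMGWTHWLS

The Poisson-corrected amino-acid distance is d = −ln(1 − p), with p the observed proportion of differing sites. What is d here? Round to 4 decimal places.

Differing sites — 14:N/T; 17:C/N; 23:V/C; 35:S/W; 36:D/L.
p = 5/37 = 0.135135.
d = −ln(1 − 0.135135) = −ln(0.864865) = 0.1452.

0.1452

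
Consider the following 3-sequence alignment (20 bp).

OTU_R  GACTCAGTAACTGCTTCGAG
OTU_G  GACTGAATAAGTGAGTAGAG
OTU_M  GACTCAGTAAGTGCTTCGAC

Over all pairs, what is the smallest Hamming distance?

2

Pairwise Hamming distances:
  OTU_R vs OTU_G: 6
  OTU_R vs OTU_M: 2
  OTU_G vs OTU_M: 6
The smallest is 2, between OTU_R and OTU_M.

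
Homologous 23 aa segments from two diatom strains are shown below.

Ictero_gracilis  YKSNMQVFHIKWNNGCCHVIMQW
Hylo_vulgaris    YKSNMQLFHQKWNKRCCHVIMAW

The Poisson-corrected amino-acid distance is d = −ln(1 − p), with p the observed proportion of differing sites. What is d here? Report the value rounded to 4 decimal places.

Differing sites — 7:V/L; 10:I/Q; 14:N/K; 15:G/R; 22:Q/A.
p = 5/23 = 0.217391.
d = −ln(1 − 0.217391) = −ln(0.782609) = 0.2451.

0.2451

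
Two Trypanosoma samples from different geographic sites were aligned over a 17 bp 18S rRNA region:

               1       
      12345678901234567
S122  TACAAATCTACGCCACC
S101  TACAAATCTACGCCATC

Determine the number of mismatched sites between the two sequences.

1

A single mismatch occurs at site 16 (C→T).
That gives 1 mismatch out of 17 aligned sites, so the Hamming distance is 1.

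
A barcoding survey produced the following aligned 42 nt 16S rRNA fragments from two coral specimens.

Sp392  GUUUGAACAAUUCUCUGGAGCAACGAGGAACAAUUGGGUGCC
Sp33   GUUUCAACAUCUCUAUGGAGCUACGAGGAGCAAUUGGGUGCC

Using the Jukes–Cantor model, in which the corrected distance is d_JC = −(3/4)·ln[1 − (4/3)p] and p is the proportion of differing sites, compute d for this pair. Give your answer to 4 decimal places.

0.1585

Differing sites — 5:G/C; 10:A/U; 11:U/C; 15:C/A; 22:A/U; 30:A/G.
p = 6/42 = 0.142857.
d = −0.75 · ln(1 − (4/3)·0.142857) = −0.75 · ln(0.809524) = −0.75 · (-0.211309) = 0.1585.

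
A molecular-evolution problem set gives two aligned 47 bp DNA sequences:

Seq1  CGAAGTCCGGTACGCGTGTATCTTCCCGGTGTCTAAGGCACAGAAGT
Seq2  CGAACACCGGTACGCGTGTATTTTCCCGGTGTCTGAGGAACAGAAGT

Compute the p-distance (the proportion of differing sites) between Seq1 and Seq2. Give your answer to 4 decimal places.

0.1064

The sequences differ at positions 5 (G/C), 6 (T/A), 22 (C/T), 35 (A/G), 39 (C/A).
There are 5 differences over 47 sites, so p = 5/47 = 0.1064.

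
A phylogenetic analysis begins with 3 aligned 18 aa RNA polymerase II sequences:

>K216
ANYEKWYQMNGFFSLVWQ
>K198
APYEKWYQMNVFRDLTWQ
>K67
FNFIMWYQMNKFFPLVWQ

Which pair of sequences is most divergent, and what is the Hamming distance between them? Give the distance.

9

Pairwise Hamming distances:
  K216 vs K198: 5
  K216 vs K67: 6
  K198 vs K67: 9
The largest is 9, between K198 and K67.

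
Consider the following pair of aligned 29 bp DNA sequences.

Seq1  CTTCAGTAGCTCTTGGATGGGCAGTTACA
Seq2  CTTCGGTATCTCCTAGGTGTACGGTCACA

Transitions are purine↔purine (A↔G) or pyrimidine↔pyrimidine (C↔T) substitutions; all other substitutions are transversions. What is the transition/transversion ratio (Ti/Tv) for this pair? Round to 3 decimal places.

Mismatches occur at site 5 (A↔G, transition), site 9 (G↔T, transversion), site 13 (T↔C, transition), site 15 (G↔A, transition), site 17 (A↔G, transition), site 20 (G↔T, transversion), site 21 (G↔A, transition), site 23 (A↔G, transition), site 26 (T↔C, transition).
Of the 9 differences, 7 transitions and 2 transversions, so Ti/Tv = 7/2 = 3.500.

3.500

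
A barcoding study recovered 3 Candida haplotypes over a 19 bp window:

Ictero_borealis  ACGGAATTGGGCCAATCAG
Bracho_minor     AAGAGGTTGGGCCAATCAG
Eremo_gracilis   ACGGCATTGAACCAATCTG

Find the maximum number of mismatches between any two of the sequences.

Pairwise Hamming distances:
  Ictero_borealis vs Bracho_minor: 4
  Ictero_borealis vs Eremo_gracilis: 4
  Bracho_minor vs Eremo_gracilis: 7
The largest is 7, between Bracho_minor and Eremo_gracilis.

7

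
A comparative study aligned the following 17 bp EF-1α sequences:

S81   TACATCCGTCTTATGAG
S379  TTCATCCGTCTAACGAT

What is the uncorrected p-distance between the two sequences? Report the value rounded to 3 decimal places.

Differing sites — 2:A/T; 12:T/A; 14:T/C; 17:G/T.
There are 4 differences over 17 sites, so p = 4/17 = 0.235.

0.235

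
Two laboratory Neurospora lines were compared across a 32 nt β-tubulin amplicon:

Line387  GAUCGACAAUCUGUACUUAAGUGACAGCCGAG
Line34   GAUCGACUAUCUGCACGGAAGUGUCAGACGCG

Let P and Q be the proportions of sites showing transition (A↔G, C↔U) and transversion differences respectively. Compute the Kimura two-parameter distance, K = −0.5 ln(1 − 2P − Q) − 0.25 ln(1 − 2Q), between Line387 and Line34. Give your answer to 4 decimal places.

0.2613

The sequences differ at positions 8 (A/U, transversion), 14 (U/C, transition), 17 (U/G, transversion), 18 (U/G, transversion), 24 (A/U, transversion), 28 (C/A, transversion), 31 (A/C, transversion).
Of the 7 differences, 1 transition and 6 transversions over 32 sites: P = 1/32 = 0.031250, Q = 6/32 = 0.187500.
d = −0.5·ln(0.750000) − 0.25·ln(0.625000) = −0.5·(-0.287682) − 0.25·(-0.470004) = 0.2613.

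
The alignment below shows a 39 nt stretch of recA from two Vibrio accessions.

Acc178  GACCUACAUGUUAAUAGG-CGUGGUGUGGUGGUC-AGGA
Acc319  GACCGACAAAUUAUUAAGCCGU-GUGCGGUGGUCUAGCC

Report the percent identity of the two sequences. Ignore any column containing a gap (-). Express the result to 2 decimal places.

Excluding the 3 gap columns leaves 36 comparable sites.
The sequences differ at positions 5 (U/G), 9 (U/A), 10 (G/A), 14 (A/U), 17 (G/A), 27 (U/C), 38 (G/C), 39 (A/C).
28 of the 36 comparable sites match, so the percent identity is 28/36 × 100 = 77.78%.

77.78%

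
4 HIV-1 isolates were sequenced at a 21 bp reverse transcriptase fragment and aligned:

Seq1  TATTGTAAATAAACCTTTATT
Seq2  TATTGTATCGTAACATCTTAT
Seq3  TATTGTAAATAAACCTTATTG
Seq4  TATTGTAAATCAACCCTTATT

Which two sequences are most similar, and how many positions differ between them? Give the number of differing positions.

Pairwise Hamming distances:
  Seq1 vs Seq2: 8
  Seq1 vs Seq3: 3
  Seq1 vs Seq4: 2
  Seq2 vs Seq3: 9
  Seq2 vs Seq4: 9
  Seq3 vs Seq4: 5
The smallest is 2, between Seq1 and Seq4.

2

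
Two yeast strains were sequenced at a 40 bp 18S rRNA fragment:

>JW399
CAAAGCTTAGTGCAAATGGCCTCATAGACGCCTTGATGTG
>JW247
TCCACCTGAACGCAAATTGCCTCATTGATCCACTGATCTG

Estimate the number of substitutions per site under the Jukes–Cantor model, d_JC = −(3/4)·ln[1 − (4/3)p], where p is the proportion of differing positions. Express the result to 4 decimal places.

Differing sites — 1:C/T; 2:A/C; 3:A/C; 5:G/C; 8:T/G; 10:G/A; 11:T/C; 18:G/T; 26:A/T; 29:C/T; 30:G/C; 32:C/A; 33:T/C; 38:G/C.
p = 14/40 = 0.350000.
d = −0.75 · ln(1 − (4/3)·0.350000) = −0.75 · ln(0.533333) = −0.75 · (-0.628609) = 0.4715.

0.4715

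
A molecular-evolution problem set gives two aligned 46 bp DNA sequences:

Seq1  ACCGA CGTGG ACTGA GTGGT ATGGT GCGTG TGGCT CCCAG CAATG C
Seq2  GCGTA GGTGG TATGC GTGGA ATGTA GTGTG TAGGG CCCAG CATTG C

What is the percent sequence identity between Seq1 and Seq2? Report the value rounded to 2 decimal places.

67.39%

Mismatches occur at site 1 (A→G), site 3 (C→G), site 4 (G→T), site 6 (C→G), site 11 (A→T), site 12 (C→A), site 15 (A→C), site 20 (T→A), site 24 (G→T), site 25 (T→A), site 27 (C→T), site 32 (G→A), site 34 (C→G), site 35 (T→G), site 43 (A→T).
31 of the 46 sites match, so the percent identity is 31/46 × 100 = 67.39%.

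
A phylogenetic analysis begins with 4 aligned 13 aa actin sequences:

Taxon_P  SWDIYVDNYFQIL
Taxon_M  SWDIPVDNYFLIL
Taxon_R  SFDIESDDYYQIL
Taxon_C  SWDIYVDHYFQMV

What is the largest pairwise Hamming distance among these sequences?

Pairwise Hamming distances:
  Taxon_P vs Taxon_M: 2
  Taxon_P vs Taxon_R: 5
  Taxon_P vs Taxon_C: 3
  Taxon_M vs Taxon_R: 6
  Taxon_M vs Taxon_C: 5
  Taxon_R vs Taxon_C: 7
The largest is 7, between Taxon_R and Taxon_C.

7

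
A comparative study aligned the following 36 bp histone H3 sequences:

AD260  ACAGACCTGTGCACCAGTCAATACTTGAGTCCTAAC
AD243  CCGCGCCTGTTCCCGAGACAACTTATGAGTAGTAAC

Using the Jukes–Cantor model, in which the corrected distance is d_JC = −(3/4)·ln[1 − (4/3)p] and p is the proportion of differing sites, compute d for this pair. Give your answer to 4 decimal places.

0.5482

Mismatches occur at site 1 (A↔C), site 3 (A↔G), site 4 (G↔C), site 5 (A↔G), site 11 (G↔T), site 13 (A↔C), site 15 (C↔G), site 18 (T↔A), site 22 (T↔C), site 23 (A↔T), site 24 (C↔T), site 25 (T↔A), site 31 (C↔A), site 32 (C↔G).
p = 14/36 = 0.388889.
d = −0.75 · ln(1 − (4/3)·0.388889) = −0.75 · ln(0.481481) = −0.75 · (-0.730889) = 0.5482.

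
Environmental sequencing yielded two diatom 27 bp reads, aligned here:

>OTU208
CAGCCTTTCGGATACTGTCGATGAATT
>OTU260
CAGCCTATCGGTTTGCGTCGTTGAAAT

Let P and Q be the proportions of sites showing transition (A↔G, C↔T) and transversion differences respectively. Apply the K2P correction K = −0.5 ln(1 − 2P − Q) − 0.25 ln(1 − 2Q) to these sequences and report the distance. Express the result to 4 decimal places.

Mismatches occur at site 7 (T↔A, transversion), site 12 (A↔T, transversion), site 14 (A↔T, transversion), site 15 (C↔G, transversion), site 16 (T↔C, transition), site 21 (A↔T, transversion), site 26 (T↔A, transversion).
Of the 7 differences, 1 transition and 6 transversions over 27 sites: P = 1/27 = 0.037037, Q = 6/27 = 0.222222.
d = −0.5·ln(0.703704) − 0.25·ln(0.555556) = −0.5·(-0.351397) − 0.25·(-0.587786) = 0.3226.

0.3226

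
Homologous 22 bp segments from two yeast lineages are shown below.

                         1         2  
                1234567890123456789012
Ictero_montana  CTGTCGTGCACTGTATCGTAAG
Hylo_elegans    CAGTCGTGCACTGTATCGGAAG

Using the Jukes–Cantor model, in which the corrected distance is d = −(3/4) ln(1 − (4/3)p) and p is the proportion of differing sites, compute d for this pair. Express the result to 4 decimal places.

0.0969

Mismatches occur at site 2 (T↔A), site 19 (T↔G).
p = 2/22 = 0.090909.
d = −0.75 · ln(1 − (4/3)·0.090909) = −0.75 · ln(0.878788) = −0.75 · (-0.129212) = 0.0969.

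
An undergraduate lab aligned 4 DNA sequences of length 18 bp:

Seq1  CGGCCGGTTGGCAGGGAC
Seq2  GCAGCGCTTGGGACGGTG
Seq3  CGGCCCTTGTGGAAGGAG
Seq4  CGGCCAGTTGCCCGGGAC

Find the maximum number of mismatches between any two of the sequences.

Pairwise Hamming distances:
  Seq1 vs Seq2: 9
  Seq1 vs Seq3: 7
  Seq1 vs Seq4: 3
  Seq2 vs Seq3: 10
  Seq2 vs Seq4: 12
  Seq3 vs Seq4: 9
The largest is 12, between Seq2 and Seq4.

12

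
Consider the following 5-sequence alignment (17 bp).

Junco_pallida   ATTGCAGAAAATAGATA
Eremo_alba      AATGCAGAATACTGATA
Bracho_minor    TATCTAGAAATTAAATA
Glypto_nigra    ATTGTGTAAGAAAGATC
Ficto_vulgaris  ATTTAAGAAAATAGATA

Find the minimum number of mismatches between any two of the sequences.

2

Pairwise Hamming distances:
  Junco_pallida vs Eremo_alba: 4
  Junco_pallida vs Bracho_minor: 6
  Junco_pallida vs Glypto_nigra: 6
  Junco_pallida vs Ficto_vulgaris: 2
  Eremo_alba vs Bracho_minor: 8
  Eremo_alba vs Glypto_nigra: 8
  Eremo_alba vs Ficto_vulgaris: 6
  Bracho_minor vs Glypto_nigra: 10
  Bracho_minor vs Ficto_vulgaris: 6
  Glypto_nigra vs Ficto_vulgaris: 7
The smallest is 2, between Junco_pallida and Ficto_vulgaris.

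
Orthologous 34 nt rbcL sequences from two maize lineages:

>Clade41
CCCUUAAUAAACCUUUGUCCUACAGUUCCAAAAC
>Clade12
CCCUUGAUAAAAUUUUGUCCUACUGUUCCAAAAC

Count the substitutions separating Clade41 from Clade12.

Mismatches occur at site 6 (A/G), site 12 (C/A), site 13 (C/U), site 24 (A/U).
That gives 4 mismatches out of 34 aligned sites, so the Hamming distance is 4.

4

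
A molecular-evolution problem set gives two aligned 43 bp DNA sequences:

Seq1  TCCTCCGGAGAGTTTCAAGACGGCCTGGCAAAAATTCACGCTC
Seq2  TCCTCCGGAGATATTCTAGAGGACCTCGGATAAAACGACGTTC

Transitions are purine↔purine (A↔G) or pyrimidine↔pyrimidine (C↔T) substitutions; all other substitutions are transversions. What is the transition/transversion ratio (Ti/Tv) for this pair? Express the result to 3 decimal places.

The sequences differ at positions 12 (G/T, transversion), 13 (T/A, transversion), 17 (A/T, transversion), 21 (C/G, transversion), 23 (G/A, transition), 27 (G/C, transversion), 29 (C/G, transversion), 31 (A/T, transversion), 35 (T/A, transversion), 36 (T/C, transition), 37 (C/G, transversion), 41 (C/T, transition).
Of the 12 differences, 3 transitions and 9 transversions, so Ti/Tv = 3/9 = 0.333.

0.333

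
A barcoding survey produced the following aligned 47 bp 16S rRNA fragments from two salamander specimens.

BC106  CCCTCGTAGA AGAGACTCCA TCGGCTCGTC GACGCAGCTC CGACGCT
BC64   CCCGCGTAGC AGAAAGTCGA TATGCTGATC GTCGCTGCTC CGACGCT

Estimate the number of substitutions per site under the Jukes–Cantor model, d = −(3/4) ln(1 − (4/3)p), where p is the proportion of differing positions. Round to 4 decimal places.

0.2805

The sequences differ at positions 4 (T/G), 10 (A/C), 14 (G/A), 16 (C/G), 19 (C/G), 22 (C/A), 23 (G/T), 27 (C/G), 28 (G/A), 32 (A/T), 36 (A/T).
p = 11/47 = 0.234043.
d = −0.75 · ln(1 − (4/3)·0.234043) = −0.75 · ln(0.687943) = −0.75 · (-0.374049) = 0.2805.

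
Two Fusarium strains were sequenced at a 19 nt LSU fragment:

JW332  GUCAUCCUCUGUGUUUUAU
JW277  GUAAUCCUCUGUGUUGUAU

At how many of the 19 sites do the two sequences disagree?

The sequences differ at positions 3 (C/A), 16 (U/G).
That gives 2 mismatches out of 19 aligned sites, so the Hamming distance is 2.

2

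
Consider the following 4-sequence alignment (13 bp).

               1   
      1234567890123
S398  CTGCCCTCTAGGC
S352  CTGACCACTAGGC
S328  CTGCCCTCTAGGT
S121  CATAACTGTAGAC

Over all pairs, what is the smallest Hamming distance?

1

Pairwise Hamming distances:
  S398 vs S352: 2
  S398 vs S328: 1
  S398 vs S121: 6
  S352 vs S328: 3
  S352 vs S121: 6
  S328 vs S121: 7
The smallest is 1, between S398 and S328.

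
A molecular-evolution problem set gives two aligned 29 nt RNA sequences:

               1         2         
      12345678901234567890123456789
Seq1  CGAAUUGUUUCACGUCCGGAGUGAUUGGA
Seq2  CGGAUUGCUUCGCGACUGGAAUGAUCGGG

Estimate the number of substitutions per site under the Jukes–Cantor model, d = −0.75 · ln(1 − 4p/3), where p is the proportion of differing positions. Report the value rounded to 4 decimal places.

0.3439

The sequences differ at positions 3 (A/G), 8 (U/C), 12 (A/G), 15 (U/A), 17 (C/U), 21 (G/A), 26 (U/C), 29 (A/G).
p = 8/29 = 0.275862.
d = −0.75 · ln(1 − (4/3)·0.275862) = −0.75 · ln(0.632184) = −0.75 · (-0.458575) = 0.3439.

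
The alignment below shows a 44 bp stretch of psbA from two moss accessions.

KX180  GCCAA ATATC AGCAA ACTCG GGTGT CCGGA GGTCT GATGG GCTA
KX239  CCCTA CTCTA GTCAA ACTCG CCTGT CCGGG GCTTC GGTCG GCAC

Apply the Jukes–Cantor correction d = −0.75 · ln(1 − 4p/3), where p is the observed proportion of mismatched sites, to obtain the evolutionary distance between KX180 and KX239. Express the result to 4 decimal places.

Differing sites — 1:G/C; 4:A/T; 6:A/C; 8:A/C; 10:C/A; 11:A/G; 12:G/T; 21:G/C; 22:G/C; 30:A/G; 32:G/C; 34:C/T; 35:T/C; 37:A/G; 39:G/C; 43:T/A; 44:A/C.
p = 17/44 = 0.386364.
d = −0.75 · ln(1 − (4/3)·0.386364) = −0.75 · ln(0.484848) = −0.75 · (-0.723920) = 0.5429.

0.5429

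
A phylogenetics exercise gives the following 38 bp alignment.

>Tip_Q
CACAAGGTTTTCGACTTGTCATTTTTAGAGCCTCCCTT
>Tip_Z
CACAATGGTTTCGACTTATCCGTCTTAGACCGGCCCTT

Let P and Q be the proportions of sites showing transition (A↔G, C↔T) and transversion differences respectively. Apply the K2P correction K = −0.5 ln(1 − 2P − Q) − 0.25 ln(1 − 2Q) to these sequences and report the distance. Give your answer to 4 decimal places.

Differing sites — 6:G/T (Tv); 8:T/G (Tv); 18:G/A (Ti); 21:A/C (Tv); 22:T/G (Tv); 24:T/C (Ti); 30:G/C (Tv); 32:C/G (Tv); 33:T/G (Tv).
Of the 9 differences, 2 transitions and 7 transversions over 38 sites: P = 2/38 = 0.052632, Q = 7/38 = 0.184211.
d = −0.5·ln(0.710525) − 0.25·ln(0.631578) = −0.5·(-0.341751) − 0.25·(-0.459534) = 0.2858.

0.2858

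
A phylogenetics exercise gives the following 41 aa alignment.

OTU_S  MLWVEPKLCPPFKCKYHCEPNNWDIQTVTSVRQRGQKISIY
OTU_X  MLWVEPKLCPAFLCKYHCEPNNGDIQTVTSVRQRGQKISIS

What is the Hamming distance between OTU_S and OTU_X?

Differing sites — 11:P/A; 13:K/L; 23:W/G; 41:Y/S.
That gives 4 mismatches out of 41 aligned sites, so the Hamming distance is 4.

4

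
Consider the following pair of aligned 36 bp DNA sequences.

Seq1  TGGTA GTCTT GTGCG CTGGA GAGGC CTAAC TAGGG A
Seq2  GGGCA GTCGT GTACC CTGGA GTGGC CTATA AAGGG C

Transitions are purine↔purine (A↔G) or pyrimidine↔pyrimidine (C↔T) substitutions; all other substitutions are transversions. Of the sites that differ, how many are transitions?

Differing sites — 1:T/G (Tv); 4:T/C (Ti); 9:T/G (Tv); 13:G/A (Ti); 15:G/C (Tv); 22:A/T (Tv); 29:A/T (Tv); 30:C/A (Tv); 31:T/A (Tv); 36:A/C (Tv).
Of the 10 differences, 2 transitions and 8 transversions, so the answer is 2.

2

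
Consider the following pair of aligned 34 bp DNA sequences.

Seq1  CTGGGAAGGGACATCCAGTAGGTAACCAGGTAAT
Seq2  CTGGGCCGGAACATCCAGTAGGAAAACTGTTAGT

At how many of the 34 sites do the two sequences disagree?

8

The sequences differ at positions 6 (A/C), 7 (A/C), 10 (G/A), 23 (T/A), 26 (C/A), 28 (A/T), 30 (G/T), 33 (A/G).
That gives 8 mismatches out of 34 aligned sites, so the Hamming distance is 8.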